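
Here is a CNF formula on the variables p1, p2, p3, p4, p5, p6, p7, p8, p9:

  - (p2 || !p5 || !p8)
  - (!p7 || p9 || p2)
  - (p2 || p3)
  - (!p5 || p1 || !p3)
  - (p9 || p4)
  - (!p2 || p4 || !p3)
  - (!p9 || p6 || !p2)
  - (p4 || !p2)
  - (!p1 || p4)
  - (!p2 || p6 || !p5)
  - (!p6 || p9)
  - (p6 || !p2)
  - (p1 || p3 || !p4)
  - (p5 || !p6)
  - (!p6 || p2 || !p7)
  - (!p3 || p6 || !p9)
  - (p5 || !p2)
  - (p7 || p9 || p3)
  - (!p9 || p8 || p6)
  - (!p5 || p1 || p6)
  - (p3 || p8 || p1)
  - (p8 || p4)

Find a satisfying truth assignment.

Branch on p1: take p1 = True.
  then p4 is forced to True.
For the remaining variables, p2 = False, p3 = True, p5 = False, p6 = False, p7 = False, p8 = False, p9 = False works.
Check each clause:
  1. (p2 || !p8 || !p5) — !p8 is true.
  2. (p2 || p9 || !p7) — !p7 is true.
  3. (p3 || p2) — p3 is true.
  4. (!p5 || !p3 || p1) — p1 is true.
  5. (p9 || p4) — p4 is true.
  6. (!p3 || p4 || !p2) — p4 is true.
  7. (!p9 || !p2 || p6) — !p9 is true.
  8. (p4 || !p2) — p4 is true.
  9. (p4 || !p1) — p4 is true.
  10. (!p2 || p6 || !p5) — !p5 is true.
  11. (p9 || !p6) — !p6 is true.
  12. (!p2 || p6) — !p2 is true.
  13. (!p4 || p3 || p1) — p1 is true.
  14. (!p6 || p5) — !p6 is true.
  15. (p2 || !p6 || !p7) — !p7 is true.
  16. (!p9 || !p3 || p6) — !p9 is true.
  17. (!p2 || p5) — !p2 is true.
  18. (p3 || p7 || p9) — p3 is true.
  19. (!p9 || p6 || p8) — !p9 is true.
  20. (p1 || !p5 || p6) — p1 is true.
  21. (p1 || p8 || p3) — p1 is true.
  22. (p4 || p8) — p4 is true.

p1=True, p2=False, p3=True, p4=True, p5=False, p6=False, p7=False, p8=False, p9=False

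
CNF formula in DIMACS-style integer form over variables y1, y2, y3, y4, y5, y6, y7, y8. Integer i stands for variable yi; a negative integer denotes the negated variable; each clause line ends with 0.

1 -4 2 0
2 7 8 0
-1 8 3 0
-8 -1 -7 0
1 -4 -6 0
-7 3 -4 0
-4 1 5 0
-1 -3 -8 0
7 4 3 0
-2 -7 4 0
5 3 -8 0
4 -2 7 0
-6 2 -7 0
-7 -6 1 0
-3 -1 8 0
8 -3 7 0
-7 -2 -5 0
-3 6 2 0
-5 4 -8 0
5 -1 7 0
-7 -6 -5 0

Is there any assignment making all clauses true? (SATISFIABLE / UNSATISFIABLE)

SATISFIABLE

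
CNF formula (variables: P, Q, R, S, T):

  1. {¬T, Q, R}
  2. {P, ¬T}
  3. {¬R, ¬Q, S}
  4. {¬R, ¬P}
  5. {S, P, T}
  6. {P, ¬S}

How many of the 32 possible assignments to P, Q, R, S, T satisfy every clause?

The models are:
  P=T Q=F R=F S=F T=F
  P=T Q=F R=F S=T T=F
  P=T Q=T R=F S=F T=F
  P=T Q=T R=F S=F T=T
  P=T Q=T R=F S=T T=F
  P=T Q=T R=F S=T T=T
That's 6 in total.

6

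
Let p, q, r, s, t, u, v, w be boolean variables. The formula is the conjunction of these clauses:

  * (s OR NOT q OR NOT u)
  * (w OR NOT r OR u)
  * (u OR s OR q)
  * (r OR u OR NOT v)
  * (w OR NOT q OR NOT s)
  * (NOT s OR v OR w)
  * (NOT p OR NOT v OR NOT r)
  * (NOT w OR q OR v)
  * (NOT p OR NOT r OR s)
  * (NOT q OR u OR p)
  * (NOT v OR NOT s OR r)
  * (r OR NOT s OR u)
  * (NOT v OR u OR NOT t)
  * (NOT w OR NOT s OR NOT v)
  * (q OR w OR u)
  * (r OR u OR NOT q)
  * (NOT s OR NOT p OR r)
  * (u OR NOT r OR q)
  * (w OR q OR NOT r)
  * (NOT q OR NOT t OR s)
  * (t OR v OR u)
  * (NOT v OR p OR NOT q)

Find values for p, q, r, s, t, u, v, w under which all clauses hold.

Branch on p: take p = False.
The remaining clauses are satisfied by q = True, r = False, s = True, t = False, u = True, v = False, w = True.
Check each clause:
  1. (NOT q OR s OR NOT u) — s is true.
  2. (u OR w OR NOT r) — w is true.
  3. (u OR q OR s) — q is true.
  4. (NOT v OR r OR u) — NOT v is true.
  5. (w OR NOT s OR NOT q) — w is true.
  6. (NOT s OR v OR w) — w is true.
  7. (NOT r OR NOT v OR NOT p) — NOT v is true.
  8. (q OR NOT w OR v) — q is true.
  9. (NOT r OR NOT p OR s) — s is true.
  10. (u OR NOT q OR p) — u is true.
  11. (r OR NOT s OR NOT v) — NOT v is true.
  12. (NOT s OR r OR u) — u is true.
  13. (u OR NOT v OR NOT t) — NOT v is true.
  14. (NOT v OR NOT w OR NOT s) — NOT v is true.
  15. (w OR u OR q) — w is true.
  16. (r OR NOT q OR u) — u is true.
  17. (r OR NOT p OR NOT s) — NOT p is true.
  18. (u OR q OR NOT r) — q is true.
  19. (NOT r OR q OR w) — w is true.
  20. (s OR NOT q OR NOT t) — NOT t is true.
  21. (t OR v OR u) — u is true.
  22. (p OR NOT q OR NOT v) — NOT v is true.

p=False  q=True  r=False  s=True  t=False  u=True  v=False  w=True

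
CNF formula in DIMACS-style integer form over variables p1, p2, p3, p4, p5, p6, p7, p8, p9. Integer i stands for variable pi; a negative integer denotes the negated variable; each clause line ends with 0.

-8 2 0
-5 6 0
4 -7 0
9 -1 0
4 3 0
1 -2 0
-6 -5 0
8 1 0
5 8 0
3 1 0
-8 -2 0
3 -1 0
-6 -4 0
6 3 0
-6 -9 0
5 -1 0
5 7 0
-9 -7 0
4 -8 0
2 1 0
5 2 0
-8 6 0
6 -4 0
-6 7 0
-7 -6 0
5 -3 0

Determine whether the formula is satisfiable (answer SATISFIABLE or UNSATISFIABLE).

UNSATISFIABLE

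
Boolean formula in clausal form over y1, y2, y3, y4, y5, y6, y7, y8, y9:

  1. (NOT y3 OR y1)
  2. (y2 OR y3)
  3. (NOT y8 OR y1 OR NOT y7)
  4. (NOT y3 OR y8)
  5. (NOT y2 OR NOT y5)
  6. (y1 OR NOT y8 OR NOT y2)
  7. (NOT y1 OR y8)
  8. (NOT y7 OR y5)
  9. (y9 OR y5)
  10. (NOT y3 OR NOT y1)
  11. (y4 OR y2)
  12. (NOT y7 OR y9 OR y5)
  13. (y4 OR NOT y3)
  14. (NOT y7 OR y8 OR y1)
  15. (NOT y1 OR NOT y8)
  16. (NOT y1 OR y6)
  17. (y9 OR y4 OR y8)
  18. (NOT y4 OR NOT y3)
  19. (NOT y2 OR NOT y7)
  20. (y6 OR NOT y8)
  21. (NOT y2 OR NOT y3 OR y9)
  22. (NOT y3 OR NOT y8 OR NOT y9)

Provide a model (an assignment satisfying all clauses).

y1 = F, y2 = T, y3 = F, y4 = T, y5 = F, y6 = T, y7 = F, y8 = F, y9 = T

Check each clause:
  1. (y1 OR NOT y3) — NOT y3 is true.
  2. (y3 OR y2) — y2 is true.
  3. (NOT y8 OR y1 OR NOT y7) — NOT y8 is true.
  4. (NOT y3 OR y8) — NOT y3 is true.
  5. (NOT y5 OR NOT y2) — NOT y5 is true.
  6. (NOT y2 OR y1 OR NOT y8) — NOT y8 is true.
  7. (y8 OR NOT y1) — NOT y1 is true.
  8. (NOT y7 OR y5) — NOT y7 is true.
  9. (y9 OR y5) — y9 is true.
  10. (NOT y3 OR NOT y1) — NOT y3 is true.
  11. (y2 OR y4) — y2 is true.
  12. (y5 OR NOT y7 OR y9) — NOT y7 is true.
  13. (NOT y3 OR y4) — y4 is true.
  14. (y1 OR NOT y7 OR y8) — NOT y7 is true.
  15. (NOT y8 OR NOT y1) — NOT y8 is true.
  16. (NOT y1 OR y6) — NOT y1 is true.
  17. (y4 OR y8 OR y9) — y9 is true.
  18. (NOT y3 OR NOT y4) — NOT y3 is true.
  19. (NOT y7 OR NOT y2) — NOT y7 is true.
  20. (NOT y8 OR y6) — NOT y8 is true.
  21. (NOT y3 OR y9 OR NOT y2) — y9 is true.
  22. (NOT y3 OR NOT y8 OR NOT y9) — NOT y8 is true.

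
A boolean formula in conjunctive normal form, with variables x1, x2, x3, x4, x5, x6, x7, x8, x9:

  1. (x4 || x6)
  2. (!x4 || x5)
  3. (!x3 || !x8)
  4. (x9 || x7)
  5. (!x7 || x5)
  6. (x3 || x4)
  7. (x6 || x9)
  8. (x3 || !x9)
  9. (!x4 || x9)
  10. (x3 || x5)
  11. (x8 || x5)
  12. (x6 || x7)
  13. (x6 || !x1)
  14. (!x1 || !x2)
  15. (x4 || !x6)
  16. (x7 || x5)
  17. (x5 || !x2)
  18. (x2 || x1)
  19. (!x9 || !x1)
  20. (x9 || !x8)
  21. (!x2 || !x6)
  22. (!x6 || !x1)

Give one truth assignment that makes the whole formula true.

x1 = False, x2 = True, x3 = True, x4 = True, x5 = True, x6 = False, x7 = True, x8 = False, x9 = True

Check each clause:
  1. (x4 || x6) — x4 is true.
  2. (x5 || !x4) — x5 is true.
  3. (!x3 || !x8) — !x8 is true.
  4. (x7 || x9) — x9 is true.
  5. (!x7 || x5) — x5 is true.
  6. (x4 || x3) — x3 is true.
  7. (x6 || x9) — x9 is true.
  8. (x3 || !x9) — x3 is true.
  9. (!x4 || x9) — x9 is true.
  10. (x5 || x3) — x3 is true.
  11. (x5 || x8) — x5 is true.
  12. (x6 || x7) — x7 is true.
  13. (x6 || !x1) — !x1 is true.
  14. (!x1 || !x2) — !x1 is true.
  15. (x4 || !x6) — !x6 is true.
  16. (x5 || x7) — x5 is true.
  17. (x5 || !x2) — x5 is true.
  18. (x1 || x2) — x2 is true.
  19. (!x1 || !x9) — !x1 is true.
  20. (!x8 || x9) — !x8 is true.
  21. (!x6 || !x2) — !x6 is true.
  22. (!x6 || !x1) — !x6 is true.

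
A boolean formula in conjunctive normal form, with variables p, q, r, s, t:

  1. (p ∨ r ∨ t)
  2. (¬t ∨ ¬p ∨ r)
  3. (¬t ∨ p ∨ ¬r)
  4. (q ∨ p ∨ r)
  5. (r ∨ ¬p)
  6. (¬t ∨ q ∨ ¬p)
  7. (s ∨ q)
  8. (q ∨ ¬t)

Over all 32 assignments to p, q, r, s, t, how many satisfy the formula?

Case analysis on p and r:
  p=T, r=T: 5 of the 8 assignments to (q,s,t) work.
  p=T, r=F: a clause becomes empty — 0.
  p=F, r=T: remaining (q,s,t) ∈ {(F,T,F); (T,F,F); (T,T,F)} — 3.
  p=F, r=F: remaining (q,s,t) ∈ {(T,F,T); (T,T,T)} — 2.
Total: 5 + 0 + 3 + 2 = 10.

10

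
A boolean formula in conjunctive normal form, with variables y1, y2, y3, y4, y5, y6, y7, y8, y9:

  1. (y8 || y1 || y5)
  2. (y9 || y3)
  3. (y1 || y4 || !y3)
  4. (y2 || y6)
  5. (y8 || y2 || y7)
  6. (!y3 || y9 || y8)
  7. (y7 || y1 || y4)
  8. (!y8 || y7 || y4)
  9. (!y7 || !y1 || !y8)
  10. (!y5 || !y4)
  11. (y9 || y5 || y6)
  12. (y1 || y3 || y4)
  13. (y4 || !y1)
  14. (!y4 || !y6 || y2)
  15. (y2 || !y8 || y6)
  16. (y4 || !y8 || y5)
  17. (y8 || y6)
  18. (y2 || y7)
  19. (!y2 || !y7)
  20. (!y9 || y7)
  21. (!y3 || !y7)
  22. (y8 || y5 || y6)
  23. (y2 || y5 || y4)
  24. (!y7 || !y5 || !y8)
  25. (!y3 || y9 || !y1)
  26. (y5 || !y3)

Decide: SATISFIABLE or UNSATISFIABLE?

y8 = True:
  y4 = True:
    propagation gives y5=False, y3=False, y9=True, y7=True; an empty clause results — contradiction.
  y4 = False:
    propagation gives y7=True, y1=False, y3=False; an empty clause results — contradiction.
y8 = False:
  y3 = True:
    propagation gives y9=True, y7=True; an empty clause results — contradiction.
  y3 = False:
    propagation gives y9=True, y7=True, y2=False, y4=False; an empty clause results — contradiction.
Every branch closes, so no satisfying assignment exists.

UNSATISFIABLE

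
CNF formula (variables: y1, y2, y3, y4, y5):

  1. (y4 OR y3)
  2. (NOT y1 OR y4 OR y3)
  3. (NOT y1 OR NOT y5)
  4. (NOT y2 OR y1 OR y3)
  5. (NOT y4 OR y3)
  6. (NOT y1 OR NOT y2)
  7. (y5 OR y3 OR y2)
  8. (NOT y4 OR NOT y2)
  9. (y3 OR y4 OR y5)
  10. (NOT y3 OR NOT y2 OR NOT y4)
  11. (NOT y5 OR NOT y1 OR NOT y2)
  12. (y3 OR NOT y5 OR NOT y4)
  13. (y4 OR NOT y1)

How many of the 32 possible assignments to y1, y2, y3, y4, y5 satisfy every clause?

7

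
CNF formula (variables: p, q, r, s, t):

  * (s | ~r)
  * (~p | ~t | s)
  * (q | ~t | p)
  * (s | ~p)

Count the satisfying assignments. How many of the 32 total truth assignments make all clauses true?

17

Case analysis on p and s:
  p=T, s=T: q, r, t free → 2^3 = 8.
  p=T, s=F: a clause becomes empty — 0.
  p=F, s=T: r free; 3 ways for (q,t) × 2^1 = 6.
  p=F, s=F: remaining (q,r,t) ∈ {(F,F,F); (T,F,F); (T,F,T)} — 3.
Total: 8 + 0 + 6 + 3 = 17.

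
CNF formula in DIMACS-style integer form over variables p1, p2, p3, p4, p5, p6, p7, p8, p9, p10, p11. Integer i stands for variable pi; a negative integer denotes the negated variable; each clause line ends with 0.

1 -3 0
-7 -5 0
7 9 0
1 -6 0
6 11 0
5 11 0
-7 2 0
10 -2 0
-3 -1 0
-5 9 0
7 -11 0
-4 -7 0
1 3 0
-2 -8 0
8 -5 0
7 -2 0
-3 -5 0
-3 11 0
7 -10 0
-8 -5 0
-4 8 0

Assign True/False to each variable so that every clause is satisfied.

p1=True, p2=True, p3=False, p4=False, p5=False, p6=True, p7=True, p8=False, p9=False, p10=True, p11=True

Pure literal: p4 appears only negated; assign p4 = False.
Try p1 = True.
  then p3 is forced to False.
Branch on p2: take p2 = True.
  then p10 is forced to True.
  then p8 is forced to False.
  then p5 is forced to False.
  then p11 is forced to True.
  then p7 is forced to True.
p6, p9 are now unconstrained; take p6 = True, p9 = False.
Every clause has at least one true literal under this assignment.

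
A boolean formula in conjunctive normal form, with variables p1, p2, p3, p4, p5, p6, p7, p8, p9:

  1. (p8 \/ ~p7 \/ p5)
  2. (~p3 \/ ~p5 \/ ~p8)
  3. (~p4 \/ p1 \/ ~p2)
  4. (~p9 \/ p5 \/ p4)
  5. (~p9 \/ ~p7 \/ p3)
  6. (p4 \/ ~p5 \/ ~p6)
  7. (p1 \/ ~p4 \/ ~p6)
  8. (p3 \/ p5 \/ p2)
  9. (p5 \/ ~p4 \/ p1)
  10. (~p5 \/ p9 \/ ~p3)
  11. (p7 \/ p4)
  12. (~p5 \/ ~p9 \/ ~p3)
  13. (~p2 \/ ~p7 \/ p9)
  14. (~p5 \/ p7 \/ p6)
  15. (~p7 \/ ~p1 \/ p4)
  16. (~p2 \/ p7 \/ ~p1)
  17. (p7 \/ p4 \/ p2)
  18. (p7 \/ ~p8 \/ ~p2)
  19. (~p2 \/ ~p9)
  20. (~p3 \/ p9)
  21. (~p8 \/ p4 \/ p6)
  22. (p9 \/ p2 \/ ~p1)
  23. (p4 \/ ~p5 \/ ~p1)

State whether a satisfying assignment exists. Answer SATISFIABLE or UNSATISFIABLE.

Set p1 = True and propagate.
The remaining clauses are satisfied by p2 = False, p3 = True, p4 = True, p5 = False, p6 = False, p7 = True, p8 = True, p9 = True.
So p1=True, p2=False, p3=True, p4=True, p5=False, p6=False, p7=True, p8=True, p9=True is a satisfying assignment.

SATISFIABLE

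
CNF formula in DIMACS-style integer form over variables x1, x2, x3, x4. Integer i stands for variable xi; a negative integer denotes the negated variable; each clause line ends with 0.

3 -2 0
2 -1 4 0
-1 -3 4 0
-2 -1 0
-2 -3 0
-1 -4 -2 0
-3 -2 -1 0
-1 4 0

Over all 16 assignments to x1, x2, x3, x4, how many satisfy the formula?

6

The models are:
  x1=0 x2=0 x3=0 x4=0
  x1=0 x2=0 x3=0 x4=1
  x1=0 x2=0 x3=1 x4=0
  x1=0 x2=0 x3=1 x4=1
  x1=1 x2=0 x3=0 x4=1
  x1=1 x2=0 x3=1 x4=1
Count: 6.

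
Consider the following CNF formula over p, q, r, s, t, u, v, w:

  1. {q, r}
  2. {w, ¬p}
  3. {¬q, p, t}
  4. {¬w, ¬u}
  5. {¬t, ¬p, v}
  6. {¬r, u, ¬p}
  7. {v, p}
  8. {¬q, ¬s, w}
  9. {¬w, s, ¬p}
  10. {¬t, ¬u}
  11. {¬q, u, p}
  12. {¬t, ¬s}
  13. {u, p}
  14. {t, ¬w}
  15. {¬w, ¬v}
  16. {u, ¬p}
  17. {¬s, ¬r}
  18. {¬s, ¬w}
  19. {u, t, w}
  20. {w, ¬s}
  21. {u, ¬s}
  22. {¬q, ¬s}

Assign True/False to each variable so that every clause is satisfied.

Try p = False.
  then v is forced to True.
  then u is forced to True.
  then w is forced to False.
  then t is forced to False.
  then q is forced to False.
  then r is forced to True.
  then s is forced to False.
Every clause has at least one true literal under this assignment.

p = 0, q = 0, r = 1, s = 0, t = 0, u = 1, v = 1, w = 0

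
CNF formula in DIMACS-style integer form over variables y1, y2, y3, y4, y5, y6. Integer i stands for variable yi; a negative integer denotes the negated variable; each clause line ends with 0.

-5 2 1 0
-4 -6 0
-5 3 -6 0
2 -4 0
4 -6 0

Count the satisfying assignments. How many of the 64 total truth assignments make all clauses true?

22

Split on y4, then y6.
  y4=1, y6=1: a clause becomes empty — 0.
  y4=1, y6=0: forces y2=1; y1, y3, y5 free → 2^3 = 8.
  y4=0, y6=1: a clause becomes empty — 0.
  y4=0, y6=0: y3 free; 7 ways for (y1,y2,y5) × 2^1 = 14.
Total: 0 + 8 + 0 + 14 = 22.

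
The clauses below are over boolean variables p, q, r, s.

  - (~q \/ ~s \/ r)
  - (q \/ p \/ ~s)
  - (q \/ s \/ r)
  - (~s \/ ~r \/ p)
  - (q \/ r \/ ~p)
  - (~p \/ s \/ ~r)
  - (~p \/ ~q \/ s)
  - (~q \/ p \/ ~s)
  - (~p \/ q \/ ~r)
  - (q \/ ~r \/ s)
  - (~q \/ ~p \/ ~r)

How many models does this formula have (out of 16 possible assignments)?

2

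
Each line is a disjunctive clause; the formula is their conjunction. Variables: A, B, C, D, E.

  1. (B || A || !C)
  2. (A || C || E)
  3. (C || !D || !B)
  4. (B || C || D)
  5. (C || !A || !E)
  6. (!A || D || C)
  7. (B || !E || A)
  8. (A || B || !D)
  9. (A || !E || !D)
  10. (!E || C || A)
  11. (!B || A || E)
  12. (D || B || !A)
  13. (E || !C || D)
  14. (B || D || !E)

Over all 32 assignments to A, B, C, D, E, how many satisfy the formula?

7

The models are:
  A=0 B=1 C=1 D=0 E=1
  A=1 B=0 C=0 D=1 E=0
  A=1 B=0 C=1 D=1 E=0
  A=1 B=0 C=1 D=1 E=1
  A=1 B=1 C=1 D=0 E=1
  A=1 B=1 C=1 D=1 E=0
  A=1 B=1 C=1 D=1 E=1
Count: 7.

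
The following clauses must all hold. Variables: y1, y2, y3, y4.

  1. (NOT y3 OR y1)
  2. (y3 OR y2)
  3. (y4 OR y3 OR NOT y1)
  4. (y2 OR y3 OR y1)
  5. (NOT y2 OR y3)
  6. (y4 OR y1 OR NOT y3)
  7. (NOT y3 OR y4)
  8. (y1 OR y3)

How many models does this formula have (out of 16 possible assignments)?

2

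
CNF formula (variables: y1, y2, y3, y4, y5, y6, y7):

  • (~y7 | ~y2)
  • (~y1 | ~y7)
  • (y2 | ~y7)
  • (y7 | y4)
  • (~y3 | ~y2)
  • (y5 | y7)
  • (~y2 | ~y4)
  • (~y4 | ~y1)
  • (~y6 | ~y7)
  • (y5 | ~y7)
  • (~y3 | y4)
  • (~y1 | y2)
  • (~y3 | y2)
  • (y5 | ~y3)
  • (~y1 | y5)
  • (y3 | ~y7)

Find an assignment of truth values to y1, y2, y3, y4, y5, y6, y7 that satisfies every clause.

y1 = False  y2 = False  y3 = False  y4 = True  y5 = True  y6 = False  y7 = False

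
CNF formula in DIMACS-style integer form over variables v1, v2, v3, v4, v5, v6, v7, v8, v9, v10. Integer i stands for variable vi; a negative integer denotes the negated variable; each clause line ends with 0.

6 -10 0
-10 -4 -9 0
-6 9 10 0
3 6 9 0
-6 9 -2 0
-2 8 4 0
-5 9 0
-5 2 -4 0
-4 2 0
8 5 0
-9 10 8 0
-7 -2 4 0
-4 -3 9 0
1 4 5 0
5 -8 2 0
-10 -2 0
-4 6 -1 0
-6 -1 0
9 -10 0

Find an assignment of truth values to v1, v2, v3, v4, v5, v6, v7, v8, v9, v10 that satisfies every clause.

v1=False, v2=False, v3=True, v4=False, v5=True, v6=True, v7=True, v8=True, v9=True, v10=False

Check each clause:
  1. {v6, ¬v10} — ¬v10 is true.
  2. {¬v4, ¬v10, ¬v9} — ¬v4 is true.
  3. {v10, ¬v6, v9} — v9 is true.
  4. {v9, v3, v6} — v9 is true.
  5. {¬v6, ¬v2, v9} — v9 is true.
  6. {v4, v8, ¬v2} — v8 is true.
  7. {¬v5, v9} — v9 is true.
  8. {v2, ¬v4, ¬v5} — ¬v4 is true.
  9. {¬v4, v2} — ¬v4 is true.
  10. {v5, v8} — v8 is true.
  11. {v8, v10, ¬v9} — v8 is true.
  12. {v4, ¬v2, ¬v7} — ¬v2 is true.
  13. {¬v4, v9, ¬v3} — v9 is true.
  14. {v1, v4, v5} — v5 is true.
  15. {v2, ¬v8, v5} — v5 is true.
  16. {¬v2, ¬v10} — ¬v10 is true.
  17. {¬v4, ¬v1, v6} — ¬v4 is true.
  18. {¬v1, ¬v6} — ¬v1 is true.
  19. {v9, ¬v10} — v9 is true.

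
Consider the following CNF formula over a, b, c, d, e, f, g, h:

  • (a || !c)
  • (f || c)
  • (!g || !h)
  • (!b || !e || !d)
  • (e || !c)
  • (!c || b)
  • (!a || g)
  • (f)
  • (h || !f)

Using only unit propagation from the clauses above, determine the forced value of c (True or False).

False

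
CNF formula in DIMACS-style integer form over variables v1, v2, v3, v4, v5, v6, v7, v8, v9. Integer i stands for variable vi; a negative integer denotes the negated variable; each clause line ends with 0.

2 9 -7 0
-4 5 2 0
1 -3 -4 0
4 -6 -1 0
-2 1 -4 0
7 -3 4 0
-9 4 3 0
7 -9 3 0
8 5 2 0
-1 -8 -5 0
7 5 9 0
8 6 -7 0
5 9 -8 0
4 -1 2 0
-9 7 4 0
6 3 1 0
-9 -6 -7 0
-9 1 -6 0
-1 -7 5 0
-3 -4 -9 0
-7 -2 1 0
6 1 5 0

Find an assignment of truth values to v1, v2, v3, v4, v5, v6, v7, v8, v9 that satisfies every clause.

v1=0, v2=0, v3=1, v4=0, v5=1, v6=0, v7=1, v8=1, v9=1

Set v1 = False and propagate.
Branch on v2: take v2 = False.
For the remaining variables, v3 = True, v4 = False, v5 = True, v6 = False, v7 = True, v8 = True, v9 = True works.
Every clause has at least one true literal under this assignment.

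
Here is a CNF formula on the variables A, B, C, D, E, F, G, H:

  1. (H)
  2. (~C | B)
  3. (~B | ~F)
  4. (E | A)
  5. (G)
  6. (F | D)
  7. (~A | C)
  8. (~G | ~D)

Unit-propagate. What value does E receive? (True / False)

True

(H) stands alone — H = True.
Unit clause (G) sets G = True.
(~G | ~D): since G = True, the clause reduces to (~D). D = False.
In (F | D), D is now false; F must hold, so F = True.
From (~B | ~F) and F = True: B = False.
From (~C | B) and B = False: C = False.
From (~A | C) and C = False: A = False.
From (E | A) and A = False: E = True.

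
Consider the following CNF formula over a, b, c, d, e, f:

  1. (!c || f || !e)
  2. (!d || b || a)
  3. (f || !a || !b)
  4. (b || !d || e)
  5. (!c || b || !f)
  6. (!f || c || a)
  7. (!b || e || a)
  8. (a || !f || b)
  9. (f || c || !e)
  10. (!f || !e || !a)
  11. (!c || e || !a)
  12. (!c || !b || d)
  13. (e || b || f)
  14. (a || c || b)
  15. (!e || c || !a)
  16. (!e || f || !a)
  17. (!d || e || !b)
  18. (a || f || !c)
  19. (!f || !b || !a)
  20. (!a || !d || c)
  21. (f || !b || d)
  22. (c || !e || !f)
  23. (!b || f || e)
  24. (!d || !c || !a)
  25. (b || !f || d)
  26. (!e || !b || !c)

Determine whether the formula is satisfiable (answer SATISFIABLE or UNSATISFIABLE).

b = True:
  a = True:
    propagation gives f=True; an empty clause results — contradiction.
  a = False:
    propagation gives e=True, c=False, f=False; an empty clause results — contradiction.
b = False:
  a = True:
    e = True:
      propagation gives f=False; contradiction.
    e = False:
      propagation gives d=False, c=False, f=True; contradiction.
  a = False:
    propagation gives d=False, f=False, e=True, c=False; an empty clause results — contradiction.
Every branch closes, so no satisfying assignment exists.

UNSATISFIABLE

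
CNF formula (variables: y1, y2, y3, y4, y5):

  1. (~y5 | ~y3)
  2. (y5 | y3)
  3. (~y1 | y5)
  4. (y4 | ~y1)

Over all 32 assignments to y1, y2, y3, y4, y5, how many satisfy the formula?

Split on y5, then y1.
  y5=1, y1=1: remaining (y2,y3,y4) ∈ {(0,0,1); (1,0,1)} — 2.
  y5=1, y1=0: remaining (y2,y3,y4) ∈ {(0,0,0); (0,0,1); (1,0,0); (1,0,1)} — 4.
  y5=0, y1=1: a clause becomes empty — 0.
  y5=0, y1=0: remaining (y2,y3,y4) ∈ {(0,1,0); (0,1,1); (1,1,0); (1,1,1)} — 4.
Total: 2 + 4 + 0 + 4 = 10.

10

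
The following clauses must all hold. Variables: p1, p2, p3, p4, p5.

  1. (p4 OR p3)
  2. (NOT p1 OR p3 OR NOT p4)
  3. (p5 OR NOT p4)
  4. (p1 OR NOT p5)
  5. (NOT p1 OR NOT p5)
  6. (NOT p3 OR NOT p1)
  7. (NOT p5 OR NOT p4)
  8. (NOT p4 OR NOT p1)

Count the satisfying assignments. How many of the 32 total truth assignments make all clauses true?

2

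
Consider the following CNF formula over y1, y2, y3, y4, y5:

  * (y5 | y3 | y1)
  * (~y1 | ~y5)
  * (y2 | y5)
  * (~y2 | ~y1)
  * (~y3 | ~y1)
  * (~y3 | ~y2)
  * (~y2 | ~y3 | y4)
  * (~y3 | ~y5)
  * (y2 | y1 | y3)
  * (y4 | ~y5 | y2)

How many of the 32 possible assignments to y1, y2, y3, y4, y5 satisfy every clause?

The models are:
  y1=F y2=T y3=F y4=F y5=T
  y1=F y2=T y3=F y4=T y5=T
Count: 2.

2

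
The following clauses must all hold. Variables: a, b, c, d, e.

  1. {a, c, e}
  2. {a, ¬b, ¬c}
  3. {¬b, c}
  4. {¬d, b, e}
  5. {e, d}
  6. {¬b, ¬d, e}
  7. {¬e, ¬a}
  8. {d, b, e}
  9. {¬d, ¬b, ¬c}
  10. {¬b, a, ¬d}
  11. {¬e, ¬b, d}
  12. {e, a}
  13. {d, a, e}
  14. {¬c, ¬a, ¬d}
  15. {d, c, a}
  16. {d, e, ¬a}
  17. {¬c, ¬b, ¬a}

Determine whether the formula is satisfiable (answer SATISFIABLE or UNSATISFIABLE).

Set a = False and propagate.
  then e is forced to True.
Branch on b: take b = False.
Branch on c: take c = False.
  then d is forced to True.
So a=F  b=F  c=F  d=T  e=T is a satisfying assignment.

SATISFIABLE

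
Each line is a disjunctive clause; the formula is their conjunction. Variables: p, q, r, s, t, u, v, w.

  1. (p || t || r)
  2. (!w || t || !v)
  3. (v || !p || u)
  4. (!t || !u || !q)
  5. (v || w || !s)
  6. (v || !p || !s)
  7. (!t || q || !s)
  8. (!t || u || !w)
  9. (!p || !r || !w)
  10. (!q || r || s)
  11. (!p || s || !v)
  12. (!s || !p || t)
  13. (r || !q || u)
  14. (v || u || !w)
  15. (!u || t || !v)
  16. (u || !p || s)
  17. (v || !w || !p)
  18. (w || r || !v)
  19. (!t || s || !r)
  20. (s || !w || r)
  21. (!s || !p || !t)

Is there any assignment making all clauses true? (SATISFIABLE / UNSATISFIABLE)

SATISFIABLE

Try p = True.
Set q = False and propagate.
The remaining clauses are satisfied by r = False, s = False, t = False, u = True, v = False, w = False.
So p=1, q=0, r=0, s=0, t=0, u=1, v=0, w=0 is a satisfying assignment.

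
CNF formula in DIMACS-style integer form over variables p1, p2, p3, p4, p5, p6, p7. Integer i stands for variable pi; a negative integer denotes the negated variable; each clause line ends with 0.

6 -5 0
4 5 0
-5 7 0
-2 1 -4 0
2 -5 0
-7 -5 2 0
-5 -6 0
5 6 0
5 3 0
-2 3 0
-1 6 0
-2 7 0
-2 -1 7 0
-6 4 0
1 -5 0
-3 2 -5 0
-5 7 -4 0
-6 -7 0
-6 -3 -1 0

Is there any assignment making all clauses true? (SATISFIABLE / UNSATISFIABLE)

SATISFIABLE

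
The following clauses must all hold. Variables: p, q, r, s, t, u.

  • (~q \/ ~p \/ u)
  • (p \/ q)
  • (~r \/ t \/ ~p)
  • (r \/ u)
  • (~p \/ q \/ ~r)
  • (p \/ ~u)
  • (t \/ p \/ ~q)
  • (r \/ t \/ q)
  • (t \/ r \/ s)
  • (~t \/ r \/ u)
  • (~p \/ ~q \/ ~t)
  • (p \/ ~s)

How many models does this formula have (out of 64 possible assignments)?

4

Satisfying assignments:
  p=F q=T r=T s=F t=T u=F
  p=T q=F r=F s=F t=T u=T
  p=T q=F r=F s=T t=T u=T
  p=T q=T r=F s=T t=F u=T
Count: 4.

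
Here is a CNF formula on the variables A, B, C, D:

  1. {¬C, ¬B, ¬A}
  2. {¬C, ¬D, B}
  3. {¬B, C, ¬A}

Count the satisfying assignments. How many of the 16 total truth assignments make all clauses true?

10

Case analysis on B and C:
  B=1, C=1: remaining (A,D) ∈ {(0,0); (0,1)} — 2.
  B=1, C=0: remaining (A,D) ∈ {(0,0); (0,1)} — 2.
  B=0, C=1: remaining (A,D) ∈ {(0,0); (1,0)} — 2.
  B=0, C=0: remaining (A,D) ∈ {(0,0); (0,1); (1,0); (1,1)} — 4.
Total: 2 + 2 + 2 + 4 = 10.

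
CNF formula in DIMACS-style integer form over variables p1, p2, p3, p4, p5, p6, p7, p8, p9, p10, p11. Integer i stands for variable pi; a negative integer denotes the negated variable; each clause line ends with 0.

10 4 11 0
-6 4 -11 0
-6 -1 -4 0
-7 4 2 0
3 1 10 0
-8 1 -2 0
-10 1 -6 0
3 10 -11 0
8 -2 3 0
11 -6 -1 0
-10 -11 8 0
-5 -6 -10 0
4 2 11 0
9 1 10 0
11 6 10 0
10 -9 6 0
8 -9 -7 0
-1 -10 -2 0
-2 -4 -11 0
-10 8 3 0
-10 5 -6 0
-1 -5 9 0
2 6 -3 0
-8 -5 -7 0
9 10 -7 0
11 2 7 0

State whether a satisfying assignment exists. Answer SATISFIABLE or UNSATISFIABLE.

SATISFIABLE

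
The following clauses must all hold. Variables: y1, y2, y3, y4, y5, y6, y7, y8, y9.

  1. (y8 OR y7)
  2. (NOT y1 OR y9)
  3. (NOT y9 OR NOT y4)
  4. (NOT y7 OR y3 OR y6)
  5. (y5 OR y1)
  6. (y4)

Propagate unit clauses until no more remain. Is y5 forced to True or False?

(y4) is a unit clause: y4 = True.
(NOT y9 OR NOT y4) with y4 = True leaves only NOT y9, so y9 = False.
(y9 OR NOT y1) with y9 = False leaves only NOT y1, so y1 = False.
(y1 OR y5) with y1 = False leaves only y5, so y5 = True.

True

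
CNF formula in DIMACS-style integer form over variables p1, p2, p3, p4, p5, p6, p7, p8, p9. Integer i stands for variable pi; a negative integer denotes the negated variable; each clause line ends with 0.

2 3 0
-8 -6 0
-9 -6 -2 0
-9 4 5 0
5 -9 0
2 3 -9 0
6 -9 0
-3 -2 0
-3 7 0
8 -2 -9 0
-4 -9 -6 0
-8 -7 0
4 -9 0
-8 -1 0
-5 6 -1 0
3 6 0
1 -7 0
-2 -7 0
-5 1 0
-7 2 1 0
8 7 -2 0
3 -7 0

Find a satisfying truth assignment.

p1=True, p2=False, p3=True, p4=False, p5=True, p6=True, p7=True, p8=False, p9=False

Check each clause:
  1. (p3 \/ p2) — p3 is true.
  2. (~p8 \/ ~p6) — ~p8 is true.
  3. (~p6 \/ ~p9 \/ ~p2) — ~p2 is true.
  4. (p4 \/ ~p9 \/ p5) — p5 is true.
  5. (p5 \/ ~p9) — p5 is true.
  6. (p2 \/ ~p9 \/ p3) — p3 is true.
  7. (p6 \/ ~p9) — p6 is true.
  8. (~p3 \/ ~p2) — ~p2 is true.
  9. (p7 \/ ~p3) — p7 is true.
  10. (~p9 \/ p8 \/ ~p2) — ~p2 is true.
  11. (~p9 \/ ~p4 \/ ~p6) — ~p4 is true.
  12. (~p7 \/ ~p8) — ~p8 is true.
  13. (~p9 \/ p4) — ~p9 is true.
  14. (~p1 \/ ~p8) — ~p8 is true.
  15. (~p5 \/ p6 \/ ~p1) — p6 is true.
  16. (p6 \/ p3) — p3 is true.
  17. (~p7 \/ p1) — p1 is true.
  18. (~p7 \/ ~p2) — ~p2 is true.
  19. (p1 \/ ~p5) — p1 is true.
  20. (p2 \/ p1 \/ ~p7) — p1 is true.
  21. (p8 \/ p7 \/ ~p2) — ~p2 is true.
  22. (~p7 \/ p3) — p3 is true.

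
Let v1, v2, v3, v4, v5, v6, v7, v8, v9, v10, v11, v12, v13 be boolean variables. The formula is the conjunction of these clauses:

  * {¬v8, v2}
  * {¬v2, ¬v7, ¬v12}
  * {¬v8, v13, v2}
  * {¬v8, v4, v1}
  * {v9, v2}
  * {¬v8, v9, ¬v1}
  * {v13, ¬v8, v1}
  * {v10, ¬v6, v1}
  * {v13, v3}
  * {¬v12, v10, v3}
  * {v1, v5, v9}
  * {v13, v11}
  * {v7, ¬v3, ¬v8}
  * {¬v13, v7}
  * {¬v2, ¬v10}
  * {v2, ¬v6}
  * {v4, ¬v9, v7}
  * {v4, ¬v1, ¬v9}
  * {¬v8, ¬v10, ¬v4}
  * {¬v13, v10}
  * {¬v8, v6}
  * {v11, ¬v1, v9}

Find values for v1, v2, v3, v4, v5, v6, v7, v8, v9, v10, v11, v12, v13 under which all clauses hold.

v1=T, v2=T, v3=T, v4=T, v5=T, v6=T, v7=F, v8=F, v9=T, v10=F, v11=T, v12=T, v13=F

v5 occurs only positively in the remaining clauses — set v5 = True.
v8 occurs only negated in the remaining clauses — set v8 = False.
Set v1 = True and propagate.
For the remaining variables, v2 = True, v3 = True, v4 = True, v6 = True, v7 = False, v9 = True, v10 = False, v11 = True, v12 = True, v13 = False works.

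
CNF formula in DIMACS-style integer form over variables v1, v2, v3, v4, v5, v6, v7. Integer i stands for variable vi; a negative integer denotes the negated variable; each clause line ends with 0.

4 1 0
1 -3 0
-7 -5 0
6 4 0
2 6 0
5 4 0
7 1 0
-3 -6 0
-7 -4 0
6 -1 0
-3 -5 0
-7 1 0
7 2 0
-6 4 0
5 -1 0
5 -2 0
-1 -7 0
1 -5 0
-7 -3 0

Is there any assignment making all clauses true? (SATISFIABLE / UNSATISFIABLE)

SATISFIABLE

v3 occurs only negated in the remaining clauses — set v3 = False.
Set v1 = True and propagate.
  then v6 is forced to True.
  then v4 is forced to True.
  then v7 is forced to False.
  then v2 is forced to True.
  then v5 is forced to True.
So v1=True, v2=True, v3=False, v4=True, v5=True, v6=True, v7=False is a satisfying assignment.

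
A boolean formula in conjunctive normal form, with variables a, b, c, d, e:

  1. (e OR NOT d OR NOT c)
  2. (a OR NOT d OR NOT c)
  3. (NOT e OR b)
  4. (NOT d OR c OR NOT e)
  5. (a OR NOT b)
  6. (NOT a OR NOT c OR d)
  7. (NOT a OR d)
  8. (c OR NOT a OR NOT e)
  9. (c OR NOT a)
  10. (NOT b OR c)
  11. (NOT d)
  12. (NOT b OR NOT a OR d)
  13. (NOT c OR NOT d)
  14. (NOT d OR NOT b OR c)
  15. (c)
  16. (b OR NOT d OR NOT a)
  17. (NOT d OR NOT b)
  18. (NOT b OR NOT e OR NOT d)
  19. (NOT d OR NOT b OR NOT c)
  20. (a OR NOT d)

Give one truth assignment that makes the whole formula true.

(NOT d) is a unit clause, so d = False.
(NOT a) is a unit clause, so a = False.
(NOT b) is a unit clause, so b = False.
The clause (NOT e) is unit: e must be False.
(c) is a unit clause, so c = True.

a=F, b=F, c=T, d=F, e=F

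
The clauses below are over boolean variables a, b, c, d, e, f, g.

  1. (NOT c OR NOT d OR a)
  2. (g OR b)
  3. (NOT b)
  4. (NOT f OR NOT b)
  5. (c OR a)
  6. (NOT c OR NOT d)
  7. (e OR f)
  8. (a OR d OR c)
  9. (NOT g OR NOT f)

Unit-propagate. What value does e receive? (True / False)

Unit clause (NOT b) sets b = False.
(b OR g) with b = False leaves only g, so g = True.
(NOT g OR NOT f) with g = True leaves only NOT f, so f = False.
In (f OR e), f is now false; e must hold, so e = True.

True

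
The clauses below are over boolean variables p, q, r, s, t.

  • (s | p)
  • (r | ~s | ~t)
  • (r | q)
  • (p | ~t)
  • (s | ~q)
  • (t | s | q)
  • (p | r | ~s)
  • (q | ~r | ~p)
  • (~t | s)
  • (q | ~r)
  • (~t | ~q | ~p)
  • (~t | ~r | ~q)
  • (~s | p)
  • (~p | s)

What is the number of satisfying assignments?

The models are:
  p=T q=T r=F s=T t=F
  p=T q=T r=T s=T t=F
That's 2 in total.

2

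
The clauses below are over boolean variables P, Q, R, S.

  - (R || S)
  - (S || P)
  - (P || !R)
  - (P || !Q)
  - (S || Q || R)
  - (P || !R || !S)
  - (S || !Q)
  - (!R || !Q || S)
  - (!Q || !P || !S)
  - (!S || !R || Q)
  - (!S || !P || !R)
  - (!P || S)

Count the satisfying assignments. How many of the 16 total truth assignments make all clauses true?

Satisfying assignments:
  P=F Q=F R=F S=T
  P=T Q=F R=F S=T
Count: 2.

2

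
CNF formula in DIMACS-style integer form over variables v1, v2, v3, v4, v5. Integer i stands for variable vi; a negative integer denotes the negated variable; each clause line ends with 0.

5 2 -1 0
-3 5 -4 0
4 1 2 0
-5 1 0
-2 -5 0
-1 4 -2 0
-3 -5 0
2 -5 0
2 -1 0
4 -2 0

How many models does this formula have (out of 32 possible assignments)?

3

The models are:
  v1=0 v2=0 v3=0 v4=1 v5=0
  v1=0 v2=1 v3=0 v4=1 v5=0
  v1=1 v2=1 v3=0 v4=1 v5=0
Count: 3.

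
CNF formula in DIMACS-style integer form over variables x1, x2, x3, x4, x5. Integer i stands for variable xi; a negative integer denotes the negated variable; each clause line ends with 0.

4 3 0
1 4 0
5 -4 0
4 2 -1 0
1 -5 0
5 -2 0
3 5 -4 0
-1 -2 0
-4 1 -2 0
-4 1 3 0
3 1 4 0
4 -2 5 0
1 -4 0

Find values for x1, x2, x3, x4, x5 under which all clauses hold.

x1 = True, x2 = False, x3 = False, x4 = True, x5 = True

Check each clause:
  1. (x3 ∨ x4) — x4 is true.
  2. (x4 ∨ x1) — x1 is true.
  3. (¬x4 ∨ x5) — x5 is true.
  4. (¬x1 ∨ x2 ∨ x4) — x4 is true.
  5. (¬x5 ∨ x1) — x1 is true.
  6. (¬x2 ∨ x5) — x5 is true.
  7. (¬x4 ∨ x3 ∨ x5) — x5 is true.
  8. (¬x2 ∨ ¬x1) — ¬x2 is true.
  9. (¬x4 ∨ ¬x2 ∨ x1) — x1 is true.
  10. (x3 ∨ ¬x4 ∨ x1) — x1 is true.
  11. (x3 ∨ x4 ∨ x1) — x1 is true.
  12. (x4 ∨ x5 ∨ ¬x2) — x4 is true.
  13. (x1 ∨ ¬x4) — x1 is true.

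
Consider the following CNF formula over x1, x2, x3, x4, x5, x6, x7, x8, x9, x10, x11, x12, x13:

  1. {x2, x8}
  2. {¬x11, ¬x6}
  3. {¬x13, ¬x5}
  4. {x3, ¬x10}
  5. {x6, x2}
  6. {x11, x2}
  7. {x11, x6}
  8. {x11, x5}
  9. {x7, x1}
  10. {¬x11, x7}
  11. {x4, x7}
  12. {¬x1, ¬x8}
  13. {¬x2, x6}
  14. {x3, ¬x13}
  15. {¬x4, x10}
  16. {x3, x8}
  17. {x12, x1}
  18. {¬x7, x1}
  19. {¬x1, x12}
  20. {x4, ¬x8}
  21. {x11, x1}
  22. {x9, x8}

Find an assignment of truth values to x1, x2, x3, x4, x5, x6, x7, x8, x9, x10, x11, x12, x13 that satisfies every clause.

x1 = True, x2 = True, x3 = True, x4 = False, x5 = True, x6 = True, x7 = True, x8 = False, x9 = True, x10 = True, x11 = False, x12 = True, x13 = False

Pure literal: x3 appears only positively; assign x3 = True.
x9 occurs only positively in the remaining clauses — set x9 = True.
Set x1 = True and propagate.
  then x8 is forced to False.
  then x2 is forced to True.
  then x6 is forced to True.
  then x11 is forced to False.
  then x5 is forced to True.
  then x13 is forced to False.
  then x12 is forced to True.
Set x4 = False and propagate.
  then x7 is forced to True.
x10 is now unconstrained; take x10 = True.
Every clause has at least one true literal under this assignment.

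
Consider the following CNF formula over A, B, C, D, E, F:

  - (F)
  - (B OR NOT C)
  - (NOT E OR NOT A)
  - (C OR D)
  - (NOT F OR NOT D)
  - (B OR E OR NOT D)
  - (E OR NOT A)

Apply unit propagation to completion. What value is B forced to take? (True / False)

True

Unit clause (F) sets F = True.
In (NOT F OR NOT D), NOT F is now false; NOT D must hold, so D = False.
(D OR C): since D = False, the clause reduces to (C). C = True.
(B OR NOT C) with C = True leaves only B, so B = True.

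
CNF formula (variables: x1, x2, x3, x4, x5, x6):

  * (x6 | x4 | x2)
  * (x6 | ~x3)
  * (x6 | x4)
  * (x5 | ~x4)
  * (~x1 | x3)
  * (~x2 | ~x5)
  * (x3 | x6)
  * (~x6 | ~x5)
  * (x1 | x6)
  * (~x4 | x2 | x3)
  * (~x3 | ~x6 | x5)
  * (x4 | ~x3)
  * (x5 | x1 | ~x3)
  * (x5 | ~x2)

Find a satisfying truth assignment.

x1=F, x2=F, x3=F, x4=F, x5=F, x6=T

Check each clause:
  1. (x6 | x2 | x4) — x6 is true.
  2. (x6 | ~x3) — ~x3 is true.
  3. (x6 | x4) — x6 is true.
  4. (~x4 | x5) — ~x4 is true.
  5. (x3 | ~x1) — ~x1 is true.
  6. (~x2 | ~x5) — ~x5 is true.
  7. (x3 | x6) — x6 is true.
  8. (~x5 | ~x6) — ~x5 is true.
  9. (x1 | x6) — x6 is true.
  10. (x2 | ~x4 | x3) — ~x4 is true.
  11. (~x6 | ~x3 | x5) — ~x3 is true.
  12. (~x3 | x4) — ~x3 is true.
  13. (x5 | ~x3 | x1) — ~x3 is true.
  14. (~x2 | x5) — ~x2 is true.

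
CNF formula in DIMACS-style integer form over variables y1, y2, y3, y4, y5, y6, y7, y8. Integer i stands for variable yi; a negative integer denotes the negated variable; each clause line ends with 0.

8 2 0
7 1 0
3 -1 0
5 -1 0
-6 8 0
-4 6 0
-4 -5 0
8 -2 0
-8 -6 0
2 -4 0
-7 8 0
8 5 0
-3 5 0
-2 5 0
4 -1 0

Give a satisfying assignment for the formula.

Set y1 = False and propagate.
  then y7 is forced to True.
  then y8 is forced to True.
  then y6 is forced to False.
  then y4 is forced to False.
Set y2 = False and propagate.
The remaining clauses are satisfied by y3 = False, y5 = True.

y1=False, y2=False, y3=False, y4=False, y5=True, y6=False, y7=True, y8=True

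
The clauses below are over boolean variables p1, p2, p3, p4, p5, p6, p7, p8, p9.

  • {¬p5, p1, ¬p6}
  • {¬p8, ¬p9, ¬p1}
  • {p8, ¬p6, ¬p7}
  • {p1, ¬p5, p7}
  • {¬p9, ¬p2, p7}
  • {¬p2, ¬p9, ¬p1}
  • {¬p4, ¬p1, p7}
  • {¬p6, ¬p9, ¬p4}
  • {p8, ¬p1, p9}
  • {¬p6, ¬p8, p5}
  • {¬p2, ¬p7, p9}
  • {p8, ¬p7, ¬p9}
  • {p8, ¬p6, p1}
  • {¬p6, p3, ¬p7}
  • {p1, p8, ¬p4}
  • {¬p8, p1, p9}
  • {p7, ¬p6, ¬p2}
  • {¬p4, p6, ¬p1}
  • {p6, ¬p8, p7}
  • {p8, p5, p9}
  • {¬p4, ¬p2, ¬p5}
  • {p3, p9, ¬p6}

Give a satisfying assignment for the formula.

p1=False, p2=True, p3=True, p4=True, p5=False, p6=False, p7=True, p8=True, p9=True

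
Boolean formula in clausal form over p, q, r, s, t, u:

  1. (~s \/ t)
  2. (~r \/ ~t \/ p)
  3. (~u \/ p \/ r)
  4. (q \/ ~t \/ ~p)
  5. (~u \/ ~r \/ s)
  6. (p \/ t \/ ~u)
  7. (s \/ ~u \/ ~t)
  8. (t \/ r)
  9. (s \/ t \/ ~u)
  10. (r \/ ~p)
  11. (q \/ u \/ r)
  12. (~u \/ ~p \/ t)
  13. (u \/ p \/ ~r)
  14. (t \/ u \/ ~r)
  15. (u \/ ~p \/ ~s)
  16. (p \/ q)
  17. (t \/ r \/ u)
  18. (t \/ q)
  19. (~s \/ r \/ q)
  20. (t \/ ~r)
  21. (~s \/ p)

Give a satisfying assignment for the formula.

Pure literal: q appears only positively; assign q = True.
Branch on p: take p = True.
  then r is forced to True.
  then t is forced to True.
Try s = False.
  then u is forced to False.
Check each clause:
  1. (t \/ ~s) — ~s is true.
  2. (~r \/ ~t \/ p) — p is true.
  3. (~u \/ r \/ p) — p is true.
  4. (q \/ ~t \/ ~p) — q is true.
  5. (s \/ ~u \/ ~r) — ~u is true.
  6. (~u \/ p \/ t) — p is true.
  7. (~u \/ s \/ ~t) — ~u is true.
  8. (r \/ t) — r is true.
  9. (~u \/ t \/ s) — ~u is true.
  10. (~p \/ r) — r is true.
  11. (q \/ r \/ u) — q is true.
  12. (~u \/ ~p \/ t) — ~u is true.
  13. (p \/ ~r \/ u) — p is true.
  14. (u \/ t \/ ~r) — t is true.
  15. (~p \/ ~s \/ u) — ~s is true.
  16. (q \/ p) — p is true.
  17. (t \/ r \/ u) — r is true.
  18. (q \/ t) — q is true.
  19. (r \/ q \/ ~s) — q is true.
  20. (t \/ ~r) — t is true.
  21. (p \/ ~s) — p is true.

p=True, q=True, r=True, s=False, t=True, u=False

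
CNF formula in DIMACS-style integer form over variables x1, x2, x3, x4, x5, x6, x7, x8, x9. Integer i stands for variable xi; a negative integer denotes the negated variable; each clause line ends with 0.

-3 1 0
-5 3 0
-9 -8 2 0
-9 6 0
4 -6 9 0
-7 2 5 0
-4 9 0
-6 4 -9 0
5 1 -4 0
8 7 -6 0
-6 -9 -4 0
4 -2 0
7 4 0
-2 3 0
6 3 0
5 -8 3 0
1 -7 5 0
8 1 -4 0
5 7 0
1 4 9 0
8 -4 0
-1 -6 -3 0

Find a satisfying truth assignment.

x1 = True  x2 = False  x3 = True  x4 = False  x5 = True  x6 = False  x7 = True  x8 = True  x9 = False

Check each clause:
  1. (x1 OR NOT x3) — x1 is true.
  2. (x3 OR NOT x5) — x3 is true.
  3. (NOT x8 OR NOT x9 OR x2) — NOT x9 is true.
  4. (x6 OR NOT x9) — NOT x9 is true.
  5. (NOT x6 OR x4 OR x9) — NOT x6 is true.
  6. (x2 OR NOT x7 OR x5) — x5 is true.
  7. (x9 OR NOT x4) — NOT x4 is true.
  8. (x4 OR NOT x9 OR NOT x6) — NOT x6 is true.
  9. (x1 OR NOT x4 OR x5) — x1 is true.
  10. (NOT x6 OR x7 OR x8) — x8 is true.
  11. (NOT x9 OR NOT x6 OR NOT x4) — NOT x6 is true.
  12. (NOT x2 OR x4) — NOT x2 is true.
  13. (x7 OR x4) — x7 is true.
  14. (NOT x2 OR x3) — x3 is true.
  15. (x6 OR x3) — x3 is true.
  16. (x5 OR x3 OR NOT x8) — x3 is true.
  17. (x1 OR NOT x7 OR x5) — x1 is true.
  18. (x8 OR NOT x4 OR x1) — x8 is true.
  19. (x5 OR x7) — x5 is true.
  20. (x9 OR x4 OR x1) — x1 is true.
  21. (x8 OR NOT x4) — x8 is true.
  22. (NOT x1 OR NOT x6 OR NOT x3) — NOT x6 is true.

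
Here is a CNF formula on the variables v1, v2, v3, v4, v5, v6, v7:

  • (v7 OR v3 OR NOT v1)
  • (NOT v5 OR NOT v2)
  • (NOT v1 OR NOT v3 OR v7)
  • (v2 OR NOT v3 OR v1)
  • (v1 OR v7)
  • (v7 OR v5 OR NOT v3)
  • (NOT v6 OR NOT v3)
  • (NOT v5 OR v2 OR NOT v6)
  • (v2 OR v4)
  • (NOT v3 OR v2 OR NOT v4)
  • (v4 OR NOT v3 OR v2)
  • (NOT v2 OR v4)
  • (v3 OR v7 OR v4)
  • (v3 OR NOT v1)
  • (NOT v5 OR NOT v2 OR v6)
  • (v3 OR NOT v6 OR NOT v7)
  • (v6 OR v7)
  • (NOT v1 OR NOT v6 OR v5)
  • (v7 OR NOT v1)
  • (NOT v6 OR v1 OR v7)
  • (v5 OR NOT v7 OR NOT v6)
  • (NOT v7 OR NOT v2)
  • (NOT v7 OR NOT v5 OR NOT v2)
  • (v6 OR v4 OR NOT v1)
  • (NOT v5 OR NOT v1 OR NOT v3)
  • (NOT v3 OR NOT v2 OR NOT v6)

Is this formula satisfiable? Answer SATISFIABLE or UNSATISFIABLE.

SATISFIABLE

Set v1 = False and propagate.
  then v7 is forced to True.
  then v2 is forced to False.
  then v3 is forced to False.
  then v4 is forced to True.
  then v6 is forced to False.
v5 is now unconstrained; take v5 = False.
Every clause has at least one true literal under this assignment.
So v1=0  v2=0  v3=0  v4=1  v5=0  v6=0  v7=1 is a satisfying assignment.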